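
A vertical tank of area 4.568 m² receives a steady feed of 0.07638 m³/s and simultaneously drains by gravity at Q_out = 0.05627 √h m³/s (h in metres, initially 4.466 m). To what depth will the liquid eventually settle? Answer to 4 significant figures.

Level balance: A dh/dt = 0.07638 − 0.05627 √h. Setting dh/dt = 0:
Q_in = 0.05627 √h_ss ⇒ √h_ss = 0.07638/0.05627 = 1.35738.
h_ss = 1.35738² = 1.84249 m. (Since h₀ = 4.466 m > h_ss, the level will fall toward this value.)

1.842 m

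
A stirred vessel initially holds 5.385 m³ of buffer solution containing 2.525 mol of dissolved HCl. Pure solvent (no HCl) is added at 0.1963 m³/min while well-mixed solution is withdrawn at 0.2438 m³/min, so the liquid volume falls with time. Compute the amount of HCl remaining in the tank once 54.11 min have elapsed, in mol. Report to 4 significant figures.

0.09040 mol

Let m(t) be the amount of HCl. Volume: V(t) = V₀ + (Q_in − Q_out) t = 5.385 − 0.0475000 t; V(54.11) = 2.81478 m³.
Species balance (pure solvent in): dm/dt = −Q_out · m/V(t).
Separate: dm/m = −Q_out dt/V(t) ⇒ ln(m/m₀) = −(Q_out/(Q_in−Q_out)) ln(V/V₀).
m = m₀ (V₀/V)^(Q_out/(Q_in−Q_out)) = 2.525 × (5.385/2.81478)^(-5.13263) = 0.0904031 mol.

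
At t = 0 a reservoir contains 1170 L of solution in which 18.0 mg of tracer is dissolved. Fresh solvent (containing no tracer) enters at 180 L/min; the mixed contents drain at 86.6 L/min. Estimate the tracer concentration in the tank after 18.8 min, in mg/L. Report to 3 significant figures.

0.00263 mg/L

Let m(t) be the amount of tracer. Volume: V(t) = V₀ + (Q_in − Q_out) t = 1170 + 93.400 t; V(18.8) = 2925.9 L.
Species balance (pure solvent in): dm/dt = −Q_out · m/V(t).
Separate: dm/m = −Q_out dt/V(t) ⇒ ln(m/m₀) = −(Q_out/(Q_in−Q_out)) ln(V/V₀).
m = m₀ (V₀/V)^(Q_out/(Q_in−Q_out)) = 18.0 × (1170/2925.9)^(0.92719) = 7.6945 mg.
C = m/V = 7.6945/2925.9 = 0.0026298 mg/L.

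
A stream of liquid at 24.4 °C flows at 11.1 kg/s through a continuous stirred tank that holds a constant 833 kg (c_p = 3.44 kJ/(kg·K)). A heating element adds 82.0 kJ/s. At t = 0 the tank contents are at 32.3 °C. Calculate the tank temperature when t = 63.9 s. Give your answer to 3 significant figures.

M c_p dT/dt = ṁ c_p (T_in − T) + Q̇.
τ = M/ṁ = 75.045 s; T_ss = T_in + Q̇/(ṁ c_p) = 24.4 + 82.0/(11.1·3.44) = 26.547 °C.
This is linear first-order; T(t) = T_ss + (T₀ − T_ss) e^(−t/τ).
T(63.9) = 26.547 + (5.7525)·e^(−63.9/75.045) = 26.547 + (5.7525)·0.42678 = 29.003 °C.

29.0 °C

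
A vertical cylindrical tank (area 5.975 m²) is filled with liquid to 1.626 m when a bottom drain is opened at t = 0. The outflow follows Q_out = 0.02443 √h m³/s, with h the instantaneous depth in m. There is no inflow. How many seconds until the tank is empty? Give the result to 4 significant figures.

623.7 s

Accumulation of liquid (constant cross-section A): A dh/dt = −0.02443 √h.
∫ h^(−1/2) dh = −(0.02443/A) ∫ dt, giving 2√h = 2√h₀ − (0.02443/A) t.
Tank is empty when √h = 0: t_empty = 2A√h₀/0.02443.
t_empty = 2·5.975·√1.626/0.02443 = 11.9500·1.27515/0.02443 = 623.742 s.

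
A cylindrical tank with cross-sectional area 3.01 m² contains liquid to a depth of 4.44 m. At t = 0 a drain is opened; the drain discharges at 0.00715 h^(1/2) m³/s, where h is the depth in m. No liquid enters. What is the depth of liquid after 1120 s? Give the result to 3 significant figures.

0.604 m

With no inflow, A dh/dt = −0.00715 √h.
∫ h^(−1/2) dh = −(0.00715/A) ∫ dt, giving 2√h = 2√h₀ − (0.00715/A) t.
√h = √4.44 − 0.00715·1120/(2·3.01) = 2.1071 − 1.3302 = 0.77690.
h = 0.77690² = 0.60357 m.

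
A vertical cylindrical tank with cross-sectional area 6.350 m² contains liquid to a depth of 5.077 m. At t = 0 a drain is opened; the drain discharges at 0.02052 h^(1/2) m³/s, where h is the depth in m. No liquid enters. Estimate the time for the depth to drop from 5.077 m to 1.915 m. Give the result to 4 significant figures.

538.1 s

Volume balance on the tank: A dh/dt = −0.02052 √h.
Separate and integrate: 2(√h − √h₀) = −(0.02052/A) t.
t = 2A(√h₀ − √h)/0.02052 = 2·6.350·(√5.077 − √1.915)/0.02052
  = 12.7000 × (2.25322 − 1.38384) / 0.02052 = 538.069 s.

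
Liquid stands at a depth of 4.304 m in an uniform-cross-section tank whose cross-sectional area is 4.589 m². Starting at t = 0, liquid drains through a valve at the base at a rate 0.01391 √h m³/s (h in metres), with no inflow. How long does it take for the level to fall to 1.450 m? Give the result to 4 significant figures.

574.3 s

A dh/dt = −Q_out = −0.01391 √h.
This is separable: 2 d(√h)/dt = −0.01391/A, so √h = √h₀ − (0.01391/(2A)) t.
t = 2A(√h₀ − √h)/0.01391 = 2·4.589·(√4.304 − √1.450)/0.01391
  = 9.17800 × (2.07461 − 1.20416) / 0.01391 = 574.334 s.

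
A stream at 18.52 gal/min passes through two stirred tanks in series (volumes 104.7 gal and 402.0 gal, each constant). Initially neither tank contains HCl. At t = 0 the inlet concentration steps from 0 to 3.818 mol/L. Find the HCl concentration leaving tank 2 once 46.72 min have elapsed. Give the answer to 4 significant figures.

Species balance on tank i: dCᵢ/dt = (Cᵢ₋₁ − Cᵢ)/τᵢ with τᵢ = Vᵢ/Q.
τ₁ = 104.7/18.52 = 5.65335 min; τ₂ = 402.0/18.52 = 21.7063 min.
Tank 1: C₁ = C_in(1 − e^(−t/τ₁)). Tank 2 (τ₁ ≠ τ₂): C₂ = C_in[1 − (τ₁ e^(−t/τ₁) − τ₂ e^(−t/τ₂))/(τ₁ − τ₂)].
At t = 46.72: e^(−t/τ₁) = 0.000257593, e^(−t/τ₂) = 0.116208.
C₂ = 3.818·[1 − (5.65335·0.000257593 − 21.7063·0.116208)/(-16.0529)] = 3.818·0.842958 = 3.21841 mol/L.

3.218 mol/L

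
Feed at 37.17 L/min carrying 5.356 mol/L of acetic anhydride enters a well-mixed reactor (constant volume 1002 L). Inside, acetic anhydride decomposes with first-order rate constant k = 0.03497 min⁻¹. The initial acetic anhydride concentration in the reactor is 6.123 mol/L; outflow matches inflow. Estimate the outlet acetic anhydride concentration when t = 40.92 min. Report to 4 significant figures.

Species balance: V dC/dt = Q C_in − Q C − k V C.
This is linear with rate a = Q/V + k = 0.0720658 min⁻¹.
C_ss = Q C_in/(Q + kV) = 2.75700 mol/L; C(t) = C_ss + (C₀ − C_ss) e^(−a t).
C(40.92) = 2.75700 + (3.36600)·e^(−0.0720658·40.92) = 2.75700 + (3.36600)·0.0523956 = 2.93336 mol/L.

2.933 mol/L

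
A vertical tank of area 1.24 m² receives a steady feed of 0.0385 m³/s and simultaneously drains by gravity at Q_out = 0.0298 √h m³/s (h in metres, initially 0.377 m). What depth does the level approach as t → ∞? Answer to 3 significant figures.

1.67 m

A dh/dt = Q_in − 0.0298 √h. Steady state requires inflow = outflow:
Q_in = 0.0298 √h_ss ⇒ √h_ss = 0.0385/0.0298 = 1.2919.
h_ss = 1.2919² = 1.6691 m. (Since h₀ = 0.377 m < h_ss, the level will rise toward this value.)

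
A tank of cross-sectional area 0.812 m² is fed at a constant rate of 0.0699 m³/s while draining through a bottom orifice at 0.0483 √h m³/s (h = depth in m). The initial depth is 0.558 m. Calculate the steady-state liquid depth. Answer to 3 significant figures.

2.09 m

A dh/dt = Q_in − 0.0483 √h. Steady state requires inflow = outflow:
Q_in = 0.0483 √h_ss ⇒ √h_ss = 0.0699/0.0483 = 1.4472.
h_ss = 1.4472² = 2.0944 m. (Since h₀ = 0.558 m < h_ss, the level will rise toward this value.)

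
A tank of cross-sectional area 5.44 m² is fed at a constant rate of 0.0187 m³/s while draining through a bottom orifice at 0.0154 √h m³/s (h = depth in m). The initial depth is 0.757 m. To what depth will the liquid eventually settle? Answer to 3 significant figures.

Accumulation of liquid (constant cross-section A): A dh/dt = Q_in − 0.0154 √h. At steady state dh/dt = 0:
Q_in = 0.0154 √h_ss ⇒ √h_ss = 0.0187/0.0154 = 1.2143.
h_ss = 1.2143² = 1.4745 m. (Since h₀ = 0.757 m < h_ss, the level will rise toward this value.)

1.47 m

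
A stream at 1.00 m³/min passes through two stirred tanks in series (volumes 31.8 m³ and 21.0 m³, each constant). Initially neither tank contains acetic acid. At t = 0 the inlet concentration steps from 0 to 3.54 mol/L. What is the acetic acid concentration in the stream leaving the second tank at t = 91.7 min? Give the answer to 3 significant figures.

Each tank obeys Vᵢ dCᵢ/dt = Q(Cᵢ₋₁ − Cᵢ), so τᵢ = Vᵢ/Q.
τ₁ = 31.8/1.00 = 31.800 min; τ₂ = 21.0/1.00 = 21.000 min.
Solving the cascade with C₁(0)=C₂(0)=0 gives C₂(t) = C_in[1 − (τ₁ e^(−t/τ₁) − τ₂ e^(−t/τ₂))/(τ₁ − τ₂)].
At t = 91.7: e^(−t/τ₁) = 0.055930, e^(−t/τ₂) = 0.012693.
C₂ = 3.54·[1 − (31.800·0.055930 − 21.000·0.012693)/(10.800)] = 3.54·0.86000 = 3.0444 mol/L.

3.04 mol/L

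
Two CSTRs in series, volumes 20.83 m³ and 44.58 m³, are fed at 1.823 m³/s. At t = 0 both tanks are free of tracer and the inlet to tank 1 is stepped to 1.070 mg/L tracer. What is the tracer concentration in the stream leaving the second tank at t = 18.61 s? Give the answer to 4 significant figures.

Each tank obeys Vᵢ dCᵢ/dt = Q(Cᵢ₋₁ − Cᵢ), so τᵢ = Vᵢ/Q.
τ₁ = 20.83/1.823 = 11.4262 s; τ₂ = 44.58/1.823 = 24.4542 s.
Solving the cascade with C₁(0)=C₂(0)=0 gives C₂(t) = C_in[1 − (τ₁ e^(−t/τ₁) − τ₂ e^(−t/τ₂))/(τ₁ − τ₂)].
At t = 18.61: e^(−t/τ₁) = 0.196182, e^(−t/τ₂) = 0.467192.
C₂ = 1.070·[1 − (11.4262·0.196182 − 24.4542·0.467192)/(-13.0280)] = 1.070·0.295118 = 0.315776 mg/L.

0.3158 mg/L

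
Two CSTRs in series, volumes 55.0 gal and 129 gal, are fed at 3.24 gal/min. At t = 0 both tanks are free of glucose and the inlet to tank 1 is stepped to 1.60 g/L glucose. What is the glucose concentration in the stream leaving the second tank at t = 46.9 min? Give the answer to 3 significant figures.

0.816 g/L

Species balance on tank i: dCᵢ/dt = (Cᵢ₋₁ − Cᵢ)/τᵢ with τᵢ = Vᵢ/Q.
τ₁ = 55.0/3.24 = 16.975 min; τ₂ = 129/3.24 = 39.815 min.
Solving the cascade with C₁(0)=C₂(0)=0 gives C₂(t) = C_in[1 − (τ₁ e^(−t/τ₁) − τ₂ e^(−t/τ₂))/(τ₁ − τ₂)].
At t = 46.9: e^(−t/τ₁) = 0.063113, e^(−t/τ₂) = 0.30791.
C₂ = 1.60·[1 − (16.975·0.063113 − 39.815·0.30791)/(-22.840)] = 1.60·0.51015 = 0.81624 g/L.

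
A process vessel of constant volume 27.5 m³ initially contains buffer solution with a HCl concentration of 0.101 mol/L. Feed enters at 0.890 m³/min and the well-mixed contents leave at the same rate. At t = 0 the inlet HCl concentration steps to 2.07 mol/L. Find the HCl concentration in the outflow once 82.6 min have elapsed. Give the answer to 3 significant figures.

Species balance on the tank: V dC/dt = Q(C_in − C).
Time constant τ = V/Q = 27.5/0.890 = 30.899 min.
C approaches C_in exponentially: C(t) = C_in + (C₀ − C_in) e^(−t/τ).
C(82.6) = 2.07 + (0.101 − 2.07)·e^(−82.6/30.899) = 2.07 + (-1.9690)·0.069028 = 1.9341 mol/L.

1.93 mol/L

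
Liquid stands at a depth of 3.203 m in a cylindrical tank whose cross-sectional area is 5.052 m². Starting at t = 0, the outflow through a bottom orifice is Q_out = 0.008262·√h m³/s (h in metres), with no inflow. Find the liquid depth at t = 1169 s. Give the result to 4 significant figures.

0.6952 m

Volume balance on the tank: A dh/dt = −0.008262 √h.
∫ h^(−1/2) dh = −(0.008262/A) ∫ dt, giving 2√h = 2√h₀ − (0.008262/A) t.
√h = √3.203 − 0.008262·1169/(2·5.052) = 1.78969 − 0.955887 = 0.833806.
h = 0.833806² = 0.695233 m.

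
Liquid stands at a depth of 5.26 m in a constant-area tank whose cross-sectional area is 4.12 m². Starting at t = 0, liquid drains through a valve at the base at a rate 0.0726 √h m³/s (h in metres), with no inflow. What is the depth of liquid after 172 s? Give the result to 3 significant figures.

A dh/dt = −Q_out = −0.0726 √h.
This is separable: 2 d(√h)/dt = −0.0726/A, so √h = √h₀ − (0.0726/(2A)) t.
√h = √5.26 − 0.0726·172/(2·4.12) = 2.2935 − 1.5154 = 0.77803.
h = 0.77803² = 0.60533 m.

0.605 m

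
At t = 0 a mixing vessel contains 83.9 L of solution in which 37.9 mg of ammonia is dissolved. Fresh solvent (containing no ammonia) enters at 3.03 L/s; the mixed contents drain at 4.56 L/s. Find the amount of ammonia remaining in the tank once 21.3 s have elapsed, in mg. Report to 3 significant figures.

8.75 mg

Total volume: dV/dt = Q_in − Q_out = -1.5300 L/s, so V(t) = 83.9 − 1.5300 t and V(21.3) = 51.311 L.
No ammonia enters, so dm/dt = −Q_out · (m/V).
dm/m = −Q_out dt/(V₀ − 1.5300 t); integrating gives ln(m/m₀) = −(Q_out/(Q_in−Q_out)) ln(V/V₀).
m = m₀ (V₀/V)^(Q_out/(Q_in−Q_out)) = 37.9 × (83.9/51.311)^(-2.9804) = 8.7533 mg.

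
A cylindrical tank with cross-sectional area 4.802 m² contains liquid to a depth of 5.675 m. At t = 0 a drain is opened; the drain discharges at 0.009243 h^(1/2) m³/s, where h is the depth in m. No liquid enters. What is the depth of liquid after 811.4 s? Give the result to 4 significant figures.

Mass balance (ρ constant): A dh/dt = −0.009243 √h.
Separate and integrate: 2(√h − √h₀) = −(0.009243/A) t.
√h = √5.675 − 0.009243·811.4/(2·4.802) = 2.38223 − 0.780901 = 1.60133.
h = 1.60133² = 2.56424 m.

2.564 m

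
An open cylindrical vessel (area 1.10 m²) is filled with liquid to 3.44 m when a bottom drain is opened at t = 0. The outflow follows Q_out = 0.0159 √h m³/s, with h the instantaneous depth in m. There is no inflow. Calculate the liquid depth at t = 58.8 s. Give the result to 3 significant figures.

A dh/dt = −Q_out = −0.0159 √h.
Separate and integrate: 2(√h − √h₀) = −(0.0159/A) t.
√h = √3.44 − 0.0159·58.8/(2·1.10) = 1.8547 − 0.42496 = 1.4298.
h = 1.4298² = 2.0442 m.

2.04 m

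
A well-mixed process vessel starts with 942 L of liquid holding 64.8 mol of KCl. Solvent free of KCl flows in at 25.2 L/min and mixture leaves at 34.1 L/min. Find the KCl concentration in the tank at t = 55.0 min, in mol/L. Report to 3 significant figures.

Let m(t) be the amount of KCl. Volume: V(t) = V₀ + (Q_in − Q_out) t = 942 − 8.9000 t; V(55.0) = 452.50 L.
Solute balance: dm/dt = 0 − Q_out C = −Q_out m/V(t).
Separate: dm/m = −Q_out dt/V(t) ⇒ ln(m/m₀) = −(Q_out/(Q_in−Q_out)) ln(V/V₀).
m = m₀ (V₀/V)^(Q_out/(Q_in−Q_out)) = 64.8 × (942/452.50)^(-3.8315) = 3.9040 mol.
C = m/V = 3.9040/452.50 = 0.0086277 mol/L.

0.00863 mol/L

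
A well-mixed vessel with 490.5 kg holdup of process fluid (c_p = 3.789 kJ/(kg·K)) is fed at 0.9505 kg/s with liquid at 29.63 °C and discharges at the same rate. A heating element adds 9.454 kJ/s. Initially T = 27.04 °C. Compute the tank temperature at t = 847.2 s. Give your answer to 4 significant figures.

M c_p dT/dt = ṁ c_p (T_in − T) + Q̇.
τ = M/ṁ = 516.044 s; T_ss = T_in + Q̇/(ṁ c_p) = 29.63 + 9.454/(0.9505·3.789) = 32.2551 °C.
Integrating: T(t) = T_ss + (T₀ − T_ss) e^(−t/τ).
T(847.2) = 32.2551 + (-5.21506)·e^(−847.2/516.044) = 32.2551 + (-5.21506)·0.193647 = 31.2452 °C.

31.25 °C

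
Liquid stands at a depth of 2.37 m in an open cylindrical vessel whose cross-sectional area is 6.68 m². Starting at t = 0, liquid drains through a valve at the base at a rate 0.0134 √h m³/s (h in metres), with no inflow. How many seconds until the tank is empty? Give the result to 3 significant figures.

With no inflow, A dh/dt = −0.0134 √h.
Separate and integrate: 2(√h − √h₀) = −(0.0134/A) t.
Tank is empty when √h = 0: t_empty = 2A√h₀/0.0134.
t_empty = 2·6.68·√2.37/0.0134 = 13.360·1.5395/0.0134 = 1534.9 s.

1530 s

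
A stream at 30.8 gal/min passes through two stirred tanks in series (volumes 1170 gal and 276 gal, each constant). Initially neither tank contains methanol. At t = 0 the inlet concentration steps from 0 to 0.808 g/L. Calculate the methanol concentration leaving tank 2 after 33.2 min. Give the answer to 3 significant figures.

0.373 g/L

Species balance on tank i: dCᵢ/dt = (Cᵢ₋₁ − Cᵢ)/τᵢ with τᵢ = Vᵢ/Q.
τ₁ = 1170/30.8 = 37.987 min; τ₂ = 276/30.8 = 8.9610 min.
Tank 1: C₁ = C_in(1 − e^(−t/τ₁)). Tank 2 (τ₁ ≠ τ₂): C₂ = C_in[1 − (τ₁ e^(−t/τ₁) − τ₂ e^(−t/τ₂))/(τ₁ − τ₂)].
At t = 33.2: e^(−t/τ₁) = 0.41729, e^(−t/τ₂) = 0.024602.
C₂ = 0.808·[1 − (37.987·0.41729 − 8.9610·0.024602)/(29.026)] = 0.808·0.46148 = 0.37288 g/L.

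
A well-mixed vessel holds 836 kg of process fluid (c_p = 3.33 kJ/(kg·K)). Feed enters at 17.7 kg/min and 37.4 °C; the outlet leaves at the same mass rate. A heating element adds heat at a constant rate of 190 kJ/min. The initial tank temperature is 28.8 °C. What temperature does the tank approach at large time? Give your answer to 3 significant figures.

40.6 °C

M c_p dT/dt = ṁ c_p (T_in − T) + Q̇.
At steady state dT/dt = 0 ⇒ T_ss = T_in + Q̇/(ṁ c_p) = 37.4 + 190/(17.7·3.33) = 40.624 °C.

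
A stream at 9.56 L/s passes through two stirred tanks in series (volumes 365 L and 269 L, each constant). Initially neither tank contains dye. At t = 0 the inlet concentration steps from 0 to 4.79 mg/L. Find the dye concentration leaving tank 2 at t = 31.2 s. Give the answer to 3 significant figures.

Species balance on tank i: dCᵢ/dt = (Cᵢ₋₁ − Cᵢ)/τᵢ with τᵢ = Vᵢ/Q.
τ₁ = 365/9.56 = 38.180 s; τ₂ = 269/9.56 = 28.138 s.
Solving the cascade with C₁(0)=C₂(0)=0 gives C₂(t) = C_in[1 − (τ₁ e^(−t/τ₁) − τ₂ e^(−t/τ₂))/(τ₁ − τ₂)].
At t = 31.2: e^(−t/τ₁) = 0.44167, e^(−t/τ₂) = 0.32995.
C₂ = 4.79·[1 − (38.180·0.44167 − 28.138·0.32995)/(10.042)] = 4.79·0.24526 = 1.1748 mg/L.

1.17 mg/L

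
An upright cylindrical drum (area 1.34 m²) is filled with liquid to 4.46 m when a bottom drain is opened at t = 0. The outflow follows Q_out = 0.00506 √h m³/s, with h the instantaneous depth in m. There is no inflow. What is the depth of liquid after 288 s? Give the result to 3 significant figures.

With no inflow, A dh/dt = −0.00506 √h.
Separate and integrate: 2(√h − √h₀) = −(0.00506/A) t.
√h = √4.46 − 0.00506·288/(2·1.34) = 2.1119 − 0.54376 = 1.5681.
h = 1.5681² = 2.4590 m.

2.46 m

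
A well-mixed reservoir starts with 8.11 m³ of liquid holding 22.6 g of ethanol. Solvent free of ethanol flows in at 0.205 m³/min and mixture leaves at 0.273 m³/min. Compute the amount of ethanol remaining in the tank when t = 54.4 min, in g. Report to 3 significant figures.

1.96 g

Let m(t) be the amount of ethanol. Volume: V(t) = V₀ + (Q_in − Q_out) t = 8.11 − 0.068000 t; V(54.4) = 4.4108 m³.
Species balance (pure solvent in): dm/dt = −Q_out · m/V(t).
Separate: dm/m = −Q_out dt/V(t) ⇒ ln(m/m₀) = −(Q_out/(Q_in−Q_out)) ln(V/V₀).
m = m₀ (V₀/V)^(Q_out/(Q_in−Q_out)) = 22.6 × (8.11/4.4108)^(-4.0147) = 1.9598 g.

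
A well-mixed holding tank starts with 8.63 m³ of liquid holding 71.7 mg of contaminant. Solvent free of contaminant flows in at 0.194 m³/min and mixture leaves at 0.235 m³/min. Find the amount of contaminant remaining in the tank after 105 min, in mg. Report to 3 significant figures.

1.37 mg

Total volume: dV/dt = Q_in − Q_out = -0.041000 m³/min, so V(t) = 8.63 − 0.041000 t and V(105) = 4.3250 m³.
Solute balance: dm/dt = 0 − Q_out C = −Q_out m/V(t).
dm/m = −Q_out dt/(V₀ − 0.041000 t); integrating gives ln(m/m₀) = −(Q_out/(Q_in−Q_out)) ln(V/V₀).
m = m₀ (V₀/V)^(Q_out/(Q_in−Q_out)) = 71.7 × (8.63/4.3250)^(-5.7317) = 1.3673 mg.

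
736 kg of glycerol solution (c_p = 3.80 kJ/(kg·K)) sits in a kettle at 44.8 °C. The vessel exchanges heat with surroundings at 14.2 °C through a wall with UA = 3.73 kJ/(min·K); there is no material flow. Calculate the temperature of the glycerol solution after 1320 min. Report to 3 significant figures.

19.5 °C

M c_p dT/dt = −UA(T − T_amb).
dT/dt = (T_ss − T)/τ with T_ss = T_amb = 14.200 °C, τ = M c_p/UA = 736·3.80/3.73 = 749.81 min.
T approaches T_ss exponentially: T(t) = T_ss + (T₀ − T_ss) e^(−t/τ).
T(1320) = 14.200 + (30.600)·0.17197 = 19.462 °C.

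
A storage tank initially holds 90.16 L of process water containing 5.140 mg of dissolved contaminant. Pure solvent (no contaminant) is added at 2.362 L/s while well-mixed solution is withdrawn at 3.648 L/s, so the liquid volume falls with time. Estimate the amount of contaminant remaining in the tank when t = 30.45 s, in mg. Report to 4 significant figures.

Total volume: dV/dt = Q_in − Q_out = -1.28600 L/s, so V(t) = 90.16 − 1.28600 t and V(30.45) = 51.0013 L.
Species balance (pure solvent in): dm/dt = −Q_out · m/V(t).
dm/m = −Q_out dt/(V₀ − 1.28600 t); integrating gives ln(m/m₀) = −(Q_out/(Q_in−Q_out)) ln(V/V₀).
m = m₀ (V₀/V)^(Q_out/(Q_in−Q_out)) = 5.140 × (90.16/51.0013)^(-2.83670) = 1.02110 mg.

1.021 mg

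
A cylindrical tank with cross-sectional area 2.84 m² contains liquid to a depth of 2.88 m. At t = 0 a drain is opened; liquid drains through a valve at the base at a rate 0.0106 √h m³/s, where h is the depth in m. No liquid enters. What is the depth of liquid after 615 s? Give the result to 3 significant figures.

A dh/dt = −Q_out = −0.0106 √h.
This is separable: 2 d(√h)/dt = −0.0106/A, so √h = √h₀ − (0.0106/(2A)) t.
√h = √2.88 − 0.0106·615/(2·2.84) = 1.6971 − 1.1477 = 0.54935.
h = 0.54935² = 0.30178 m.

0.302 m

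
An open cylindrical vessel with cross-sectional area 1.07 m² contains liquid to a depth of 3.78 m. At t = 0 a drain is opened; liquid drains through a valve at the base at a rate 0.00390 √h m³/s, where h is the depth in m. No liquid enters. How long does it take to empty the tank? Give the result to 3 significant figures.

With no inflow, A dh/dt = −0.00390 √h.
∫ h^(−1/2) dh = −(0.00390/A) ∫ dt, giving 2√h = 2√h₀ − (0.00390/A) t.
Tank is empty when √h = 0: t_empty = 2A√h₀/0.00390.
t_empty = 2·1.07·√3.78/0.00390 = 2.1400·1.9442/0.00390 = 1066.8 s.

1070 s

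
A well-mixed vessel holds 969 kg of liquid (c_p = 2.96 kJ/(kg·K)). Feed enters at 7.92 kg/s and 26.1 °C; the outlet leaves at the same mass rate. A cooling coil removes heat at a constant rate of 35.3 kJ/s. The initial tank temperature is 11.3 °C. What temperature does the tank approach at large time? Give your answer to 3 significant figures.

M c_p dT/dt = ṁ c_p (T_in − T) − Q̇.
At steady state dT/dt = 0 ⇒ T_ss = T_in − Q̇/(ṁ c_p) = 26.1 − 35.3/(7.92·2.96) = 24.594 °C.

24.6 °C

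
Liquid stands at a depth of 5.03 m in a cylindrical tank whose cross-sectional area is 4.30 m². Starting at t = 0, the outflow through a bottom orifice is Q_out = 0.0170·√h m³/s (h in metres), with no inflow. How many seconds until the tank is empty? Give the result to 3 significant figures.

1130 s

A dh/dt = −Q_out = −0.0170 √h.
∫ h^(−1/2) dh = −(0.0170/A) ∫ dt, giving 2√h = 2√h₀ − (0.0170/A) t.
Set h = 0: 2√h₀ = (0.0170/A) t_empty ⇒ t_empty = 2A√h₀/0.0170.
t_empty = 2·4.30·√5.03/0.0170 = 8.6000·2.2428/0.0170 = 1134.6 s.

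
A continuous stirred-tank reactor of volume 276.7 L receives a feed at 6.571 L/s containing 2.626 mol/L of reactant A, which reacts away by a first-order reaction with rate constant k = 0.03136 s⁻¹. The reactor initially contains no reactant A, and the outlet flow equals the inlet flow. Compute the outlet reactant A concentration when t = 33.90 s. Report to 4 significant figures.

0.9569 mol/L

Species balance: V dC/dt = Q C_in − Q C − k V C.
This is linear with rate a = Q/V + k = 0.0551077 s⁻¹.
C_ss = Q C_in/(Q + kV) = 1.13163 mol/L; C(t) = C_ss + (C₀ − C_ss) e^(−a t).
C(33.90) = 1.13163 + (-1.13163)·e^(−0.0551077·33.90) = 1.13163 + (-1.13163)·0.154409 = 0.956896 mol/L.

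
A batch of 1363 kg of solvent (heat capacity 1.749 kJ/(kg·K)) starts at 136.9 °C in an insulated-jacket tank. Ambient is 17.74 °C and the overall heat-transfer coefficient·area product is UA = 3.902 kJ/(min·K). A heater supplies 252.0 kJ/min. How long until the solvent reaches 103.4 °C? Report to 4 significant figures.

581.3 min

M c_p dT/dt = −UA(T − T_amb) + Q̇.
τ = M c_p/UA = 610.940 min; T_ss = T_amb + Q̇/UA = 17.74 + 252.0/3.902 = 82.3223 °C.
T(t) = T_ss + (T₀ − T_ss)e^(−t/τ); set T = 103.4:
t = −τ ln[(T − T_ss)/(T₀ − T_ss)] = −610.940 · ln(0.386197) = 581.253 min.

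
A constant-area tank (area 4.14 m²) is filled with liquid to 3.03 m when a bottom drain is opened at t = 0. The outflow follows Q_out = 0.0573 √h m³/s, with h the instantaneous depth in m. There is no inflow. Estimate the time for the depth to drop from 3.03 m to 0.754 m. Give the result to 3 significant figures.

126 s

A dh/dt = −Q_out = −0.0573 √h.
Separate and integrate: 2(√h − √h₀) = −(0.0573/A) t.
t = 2A(√h₀ − √h)/0.0573 = 2·4.14·(√3.03 − √0.754)/0.0573
  = 8.2800 × (1.7407 − 0.86833) / 0.0573 = 126.06 s.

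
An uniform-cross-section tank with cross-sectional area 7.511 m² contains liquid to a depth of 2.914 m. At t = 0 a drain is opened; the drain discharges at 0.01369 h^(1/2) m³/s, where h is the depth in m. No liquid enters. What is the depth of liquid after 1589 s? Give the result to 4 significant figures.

With no inflow, A dh/dt = −0.01369 √h.
Separate and integrate: 2(√h − √h₀) = −(0.01369/A) t.
√h = √2.914 − 0.01369·1589/(2·7.511) = 1.70704 − 1.44810 = 0.258941.
h = 0.258941² = 0.0670503 m.

0.06705 m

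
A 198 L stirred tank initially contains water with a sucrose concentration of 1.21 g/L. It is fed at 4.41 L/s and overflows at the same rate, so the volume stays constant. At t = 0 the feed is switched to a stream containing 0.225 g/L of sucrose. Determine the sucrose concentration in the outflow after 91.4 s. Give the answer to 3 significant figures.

Transient balance on the dissolved component: V dC/dt = Q(C_in − C).
Rewrite as dC/dt + C/τ = C_in/τ, τ = V/Q = 44.898 s.
C approaches C_in exponentially: C(t) = C_in + (C₀ − C_in) e^(−t/τ).
C(91.4) = 0.225 + (1.21 − 0.225)·e^(−91.4/44.898) = 0.225 + (0.98500)·0.13059 = 0.35363 g/L.

0.354 g/L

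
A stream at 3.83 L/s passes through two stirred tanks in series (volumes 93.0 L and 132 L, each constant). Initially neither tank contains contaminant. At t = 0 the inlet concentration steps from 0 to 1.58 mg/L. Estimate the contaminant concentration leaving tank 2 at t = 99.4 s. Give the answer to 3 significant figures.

Time constants: τᵢ = Vᵢ/Q for each well-mixed tank.
τ₁ = 93.0/3.83 = 24.282 s; τ₂ = 132/3.83 = 34.465 s.
Tank 1: C₁ = C_in(1 − e^(−t/τ₁)). Tank 2 (τ₁ ≠ τ₂): C₂ = C_in[1 − (τ₁ e^(−t/τ₁) − τ₂ e^(−t/τ₂))/(τ₁ − τ₂)].
At t = 99.4: e^(−t/τ₁) = 0.016680, e^(−t/τ₂) = 0.055905.
C₂ = 1.58·[1 − (24.282·0.016680 − 34.465·0.055905)/(-10.183)] = 1.58·0.85056 = 1.3439 mg/L.

1.34 mg/L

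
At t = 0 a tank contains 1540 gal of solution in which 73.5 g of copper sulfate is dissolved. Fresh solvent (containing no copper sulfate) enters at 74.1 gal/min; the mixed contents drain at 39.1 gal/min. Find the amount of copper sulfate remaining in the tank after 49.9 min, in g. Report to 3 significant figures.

Total volume: dV/dt = Q_in − Q_out = 35.000 gal/min, so V(t) = 1540 + 35.000 t and V(49.9) = 3286.5 gal.
No copper sulfate enters, so dm/dt = −Q_out · (m/V).
dm/m = −Q_out dt/(V₀ + 35.000 t); integrating gives ln(m/m₀) = −(Q_out/(Q_in−Q_out)) ln(V/V₀).
m = m₀ (V₀/V)^(Q_out/(Q_in−Q_out)) = 73.5 × (1540/3286.5)^(1.1171) = 31.514 g.

31.5 g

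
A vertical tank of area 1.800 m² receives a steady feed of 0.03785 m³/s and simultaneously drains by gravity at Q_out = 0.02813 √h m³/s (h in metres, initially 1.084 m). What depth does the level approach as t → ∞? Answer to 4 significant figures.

1.810 m

Level balance: A dh/dt = 0.03785 − 0.02813 √h. Setting dh/dt = 0:
Q_in = 0.02813 √h_ss ⇒ √h_ss = 0.03785/0.02813 = 1.34554.
h_ss = 1.34554² = 1.81047 m. (Since h₀ = 1.084 m < h_ss, the level will rise toward this value.)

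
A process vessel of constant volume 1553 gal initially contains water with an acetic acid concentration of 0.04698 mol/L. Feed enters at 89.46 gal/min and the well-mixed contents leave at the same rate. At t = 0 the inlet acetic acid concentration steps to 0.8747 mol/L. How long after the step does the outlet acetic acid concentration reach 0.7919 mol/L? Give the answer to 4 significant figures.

39.97 min

Species balance: V dC/dt = Q(C_in − C) ⇒ τ = V/Q = 17.3597 min.
C(t) = C_in + (C₀ − C_in) e^(−t/τ). Set C = 0.7919 and solve for t:
e^(−t/τ) = (C − C_in)/(C₀ − C_in) = (0.7919 − 0.8747)/(0.04698 − 0.8747) = 0.100034
t = −τ ln(…) = 17.3597 × 2.30225 = 39.9663 min.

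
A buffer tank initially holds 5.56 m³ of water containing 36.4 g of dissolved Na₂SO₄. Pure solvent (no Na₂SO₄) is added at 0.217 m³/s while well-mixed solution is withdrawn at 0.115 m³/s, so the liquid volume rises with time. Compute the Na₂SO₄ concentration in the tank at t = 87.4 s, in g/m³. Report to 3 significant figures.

0.855 g/m³

Let m(t) be the amount of Na₂SO₄. Volume: V(t) = V₀ + (Q_in − Q_out) t = 5.56 + 0.10200 t; V(87.4) = 14.475 m³.
Species balance (pure solvent in): dm/dt = −Q_out · m/V(t).
dm/m = −Q_out dt/(V₀ + 0.10200 t); integrating gives ln(m/m₀) = −(Q_out/(Q_in−Q_out)) ln(V/V₀).
m = m₀ (V₀/V)^(Q_out/(Q_in−Q_out)) = 36.4 × (5.56/14.475)^(1.1275) = 12.377 g.
C = m/V = 12.377/14.475 = 0.85505 g/m³.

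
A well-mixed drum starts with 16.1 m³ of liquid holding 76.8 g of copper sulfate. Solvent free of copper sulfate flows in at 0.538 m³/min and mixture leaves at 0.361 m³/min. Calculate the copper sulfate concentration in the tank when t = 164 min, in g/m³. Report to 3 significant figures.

Total volume: dV/dt = Q_in − Q_out = 0.17700 m³/min, so V(t) = 16.1 + 0.17700 t and V(164) = 45.128 m³.
Species balance (pure solvent in): dm/dt = −Q_out · m/V(t).
dm/m = −Q_out dt/(V₀ + 0.17700 t); integrating gives ln(m/m₀) = −(Q_out/(Q_in−Q_out)) ln(V/V₀).
m = m₀ (V₀/V)^(Q_out/(Q_in−Q_out)) = 76.8 × (16.1/45.128)^(2.0395) = 9.3847 g.
C = m/V = 9.3847/45.128 = 0.20796 g/m³.

0.208 g/m³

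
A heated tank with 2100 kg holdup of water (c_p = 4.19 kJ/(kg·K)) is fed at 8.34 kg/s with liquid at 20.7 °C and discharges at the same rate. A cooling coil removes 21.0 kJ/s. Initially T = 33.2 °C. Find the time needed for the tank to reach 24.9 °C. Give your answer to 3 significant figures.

253 s

M c_p dT/dt = ṁ c_p (T_in − T) − Q̇.
τ = M/ṁ = 251.80 s; T_ss = T_in − Q̇/(ṁ c_p) = 20.099 °C.
T(t) = T_ss + (T₀ − T_ss) e^(−t/τ). Set T = 24.9:
e^(−t/τ) = (24.9 − 20.099)/(33.2 − 20.099) = 0.36646
t = −251.80 · ln(0.36646) = 252.77 s.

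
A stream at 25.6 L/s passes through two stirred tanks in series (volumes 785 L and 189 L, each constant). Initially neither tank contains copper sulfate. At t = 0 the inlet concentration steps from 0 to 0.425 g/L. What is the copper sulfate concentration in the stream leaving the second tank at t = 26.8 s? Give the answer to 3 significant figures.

Each tank obeys Vᵢ dCᵢ/dt = Q(Cᵢ₋₁ − Cᵢ), so τᵢ = Vᵢ/Q.
τ₁ = 785/25.6 = 30.664 s; τ₂ = 189/25.6 = 7.3828 s.
Tank 1: C₁ = C_in(1 − e^(−t/τ₁)). Tank 2 (τ₁ ≠ τ₂): C₂ = C_in[1 − (τ₁ e^(−t/τ₁) − τ₂ e^(−t/τ₂))/(τ₁ − τ₂)].
At t = 26.8: e^(−t/τ₁) = 0.41728, e^(−t/τ₂) = 0.026515.
C₂ = 0.425·[1 − (30.664·0.41728 − 7.3828·0.026515)/(23.281)] = 0.425·0.45880 = 0.19499 g/L.

0.195 g/L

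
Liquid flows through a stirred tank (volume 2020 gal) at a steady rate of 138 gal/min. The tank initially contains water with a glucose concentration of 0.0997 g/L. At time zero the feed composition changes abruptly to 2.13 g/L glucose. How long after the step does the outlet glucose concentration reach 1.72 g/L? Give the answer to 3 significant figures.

Species balance: V dC/dt = Q(C_in − C) ⇒ τ = V/Q = 14.638 min.
C(t) = C_in + (C₀ − C_in) e^(−t/τ). Set C = 1.72 and solve for t:
e^(−t/τ) = (C − C_in)/(C₀ − C_in) = (1.72 − 2.13)/(0.0997 − 2.13) = 0.20194
t = −τ ln(…) = 14.638 × 1.5998 = 23.417 min.

23.4 min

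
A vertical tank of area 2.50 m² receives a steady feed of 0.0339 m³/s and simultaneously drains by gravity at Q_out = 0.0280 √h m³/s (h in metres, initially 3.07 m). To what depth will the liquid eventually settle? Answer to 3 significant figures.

1.47 m

Mass balance (ρ constant): A dh/dt = Q_in − 0.0280 √h. At steady state dh/dt = 0:
Q_in = 0.0280 √h_ss ⇒ √h_ss = 0.0339/0.0280 = 1.2107.
h_ss = 1.2107² = 1.4658 m. (Since h₀ = 3.07 m > h_ss, the level will fall toward this value.)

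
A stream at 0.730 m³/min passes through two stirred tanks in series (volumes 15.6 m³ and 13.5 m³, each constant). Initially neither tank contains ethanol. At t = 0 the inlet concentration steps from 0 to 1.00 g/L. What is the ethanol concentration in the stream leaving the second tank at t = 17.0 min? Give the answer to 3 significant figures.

Time constants: τᵢ = Vᵢ/Q for each well-mixed tank.
τ₁ = 15.6/0.730 = 21.370 min; τ₂ = 13.5/0.730 = 18.493 min.
Tank 1: C₁ = C_in(1 − e^(−t/τ₁)). Tank 2 (τ₁ ≠ τ₂): C₂ = C_in[1 − (τ₁ e^(−t/τ₁) − τ₂ e^(−t/τ₂))/(τ₁ − τ₂)].
At t = 17.0: e^(−t/τ₁) = 0.45135, e^(−t/τ₂) = 0.39881.
C₂ = 1.00·[1 − (21.370·0.45135 − 18.493·0.39881)/(2.8767)] = 1.00·0.21092 = 0.21092 g/L.

0.211 g/L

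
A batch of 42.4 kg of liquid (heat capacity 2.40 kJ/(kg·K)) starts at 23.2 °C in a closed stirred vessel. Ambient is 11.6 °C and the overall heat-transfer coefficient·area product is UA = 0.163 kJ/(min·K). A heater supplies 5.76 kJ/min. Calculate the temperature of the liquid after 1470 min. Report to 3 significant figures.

Lumped-capacitance energy balance: M c_p dT/dt = UA(T_amb − T) + Q̇.
dT/dt = (T_ss − T)/τ with T_ss = T_amb + Q̇/UA = 11.6 + 5.76/0.163 = 46.937 °C, τ = M c_p/UA = 42.4·2.40/0.163 = 624.29 min.
T approaches T_ss exponentially: T(t) = T_ss + (T₀ − T_ss) e^(−t/τ).
T(1470) = 46.937 + (-23.737)·0.094926 = 44.684 °C.

44.7 °C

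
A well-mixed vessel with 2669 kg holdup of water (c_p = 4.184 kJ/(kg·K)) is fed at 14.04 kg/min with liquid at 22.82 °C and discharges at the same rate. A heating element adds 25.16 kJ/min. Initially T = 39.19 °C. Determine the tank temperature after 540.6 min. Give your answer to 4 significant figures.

M c_p dT/dt = ṁ c_p (T_in − T) + Q̇.
Rearrange: dT/dt = (T_ss − T)/τ with τ = M/ṁ = 190.100 min and T_ss = T_in + Q̇/(ṁ c_p) = 23.2483 °C.
T approaches T_ss exponentially: T(t) = T_ss + (T₀ − T_ss) e^(−t/τ).
T(540.6) = 23.2483 + (15.9417)·e^(−540.6/190.100) = 23.2483 + (15.9417)·0.0582058 = 24.1762 °C.

24.18 °C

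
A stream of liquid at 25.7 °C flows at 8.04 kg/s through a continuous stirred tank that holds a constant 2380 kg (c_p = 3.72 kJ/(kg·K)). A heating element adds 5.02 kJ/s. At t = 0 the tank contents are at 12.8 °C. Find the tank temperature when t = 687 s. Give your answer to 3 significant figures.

24.6 °C

M c_p dT/dt = ṁ c_p (T_in − T) + Q̇.
Rearrange: dT/dt = (T_ss − T)/τ with τ = M/ṁ = 296.02 s and T_ss = T_in + Q̇/(ṁ c_p) = 25.868 °C.
This is linear first-order; T(t) = T_ss + (T₀ − T_ss) e^(−t/τ).
T(687) = 25.868 + (-13.068)·e^(−687/296.02) = 25.868 + (-13.068)·0.098196 = 24.585 °C.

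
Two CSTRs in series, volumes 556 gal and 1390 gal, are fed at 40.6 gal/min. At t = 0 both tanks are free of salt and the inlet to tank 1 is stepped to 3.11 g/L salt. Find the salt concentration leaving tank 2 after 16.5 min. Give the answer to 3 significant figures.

Time constants: τᵢ = Vᵢ/Q for each well-mixed tank.
τ₁ = 556/40.6 = 13.695 min; τ₂ = 1390/40.6 = 34.236 min.
Tank 1: C₁ = C_in(1 − e^(−t/τ₁)). Tank 2 (τ₁ ≠ τ₂): C₂ = C_in[1 − (τ₁ e^(−t/τ₁) − τ₂ e^(−t/τ₂))/(τ₁ − τ₂)].
At t = 16.5: e^(−t/τ₁) = 0.29974, e^(−t/τ₂) = 0.61758.
C₂ = 3.11·[1 − (13.695·0.29974 − 34.236·0.61758)/(-20.542)] = 3.11·0.17052 = 0.53031 g/L.

0.530 g/L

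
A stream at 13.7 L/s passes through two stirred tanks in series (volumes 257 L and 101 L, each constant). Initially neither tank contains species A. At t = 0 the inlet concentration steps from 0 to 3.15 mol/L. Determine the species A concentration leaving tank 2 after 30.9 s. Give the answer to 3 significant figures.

Time constants: τᵢ = Vᵢ/Q for each well-mixed tank.
τ₁ = 257/13.7 = 18.759 s; τ₂ = 101/13.7 = 7.3723 s.
Tank 1: C₁ = C_in(1 − e^(−t/τ₁)). Tank 2 (τ₁ ≠ τ₂): C₂ = C_in[1 − (τ₁ e^(−t/τ₁) − τ₂ e^(−t/τ₂))/(τ₁ − τ₂)].
At t = 30.9: e^(−t/τ₁) = 0.19259, e^(−t/τ₂) = 0.015125.
C₂ = 3.15·[1 − (18.759·0.19259 − 7.3723·0.015125)/(11.387)] = 3.15·0.69252 = 2.1814 mol/L.

2.18 mol/L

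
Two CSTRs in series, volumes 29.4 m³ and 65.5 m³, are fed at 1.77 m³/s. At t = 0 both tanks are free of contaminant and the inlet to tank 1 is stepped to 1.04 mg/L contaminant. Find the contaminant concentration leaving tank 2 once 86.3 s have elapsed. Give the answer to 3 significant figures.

0.861 mg/L

Species balance on tank i: dCᵢ/dt = (Cᵢ₋₁ − Cᵢ)/τᵢ with τᵢ = Vᵢ/Q.
τ₁ = 29.4/1.77 = 16.610 s; τ₂ = 65.5/1.77 = 37.006 s.
Solving the cascade with C₁(0)=C₂(0)=0 gives C₂(t) = C_in[1 − (τ₁ e^(−t/τ₁) − τ₂ e^(−t/τ₂))/(τ₁ − τ₂)].
At t = 86.3: e^(−t/τ₁) = 0.0055408, e^(−t/τ₂) = 0.097094.
C₂ = 1.04·[1 − (16.610·0.0055408 − 37.006·0.097094)/(-20.395)] = 1.04·0.82834 = 0.86148 mg/L.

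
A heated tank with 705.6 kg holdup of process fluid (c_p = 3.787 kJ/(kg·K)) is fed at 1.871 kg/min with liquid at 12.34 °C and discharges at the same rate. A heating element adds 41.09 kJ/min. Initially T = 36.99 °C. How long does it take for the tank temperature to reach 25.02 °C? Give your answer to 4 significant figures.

M c_p dT/dt = ṁ c_p (T_in − T) + Q̇.
τ = M/ṁ = 377.125 min; T_ss = T_in + Q̇/(ṁ c_p) = 18.1392 °C.
T(t) = T_ss + (T₀ − T_ss) e^(−t/τ). Set T = 25.02:
e^(−t/τ) = (25.02 − 18.1392)/(36.99 − 18.1392) = 0.365014
t = −377.125 · ln(0.365014) = 380.073 min.

380.1 min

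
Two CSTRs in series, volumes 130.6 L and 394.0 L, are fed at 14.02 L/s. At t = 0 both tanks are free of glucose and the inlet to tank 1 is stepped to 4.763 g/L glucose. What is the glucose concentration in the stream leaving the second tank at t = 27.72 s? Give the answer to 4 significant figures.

Each tank obeys Vᵢ dCᵢ/dt = Q(Cᵢ₋₁ − Cᵢ), so τᵢ = Vᵢ/Q.
τ₁ = 130.6/14.02 = 9.31526 s; τ₂ = 394.0/14.02 = 28.1027 s.
Solving the cascade with C₁(0)=C₂(0)=0 gives C₂(t) = C_in[1 − (τ₁ e^(−t/τ₁) − τ₂ e^(−t/τ₂))/(τ₁ − τ₂)].
At t = 27.72: e^(−t/τ₁) = 0.0510086, e^(−t/τ₂) = 0.372924.
C₂ = 4.763·[1 − (9.31526·0.0510086 − 28.1027·0.372924)/(-18.7874)] = 4.763·0.467463 = 2.22653 g/L.

2.227 g/L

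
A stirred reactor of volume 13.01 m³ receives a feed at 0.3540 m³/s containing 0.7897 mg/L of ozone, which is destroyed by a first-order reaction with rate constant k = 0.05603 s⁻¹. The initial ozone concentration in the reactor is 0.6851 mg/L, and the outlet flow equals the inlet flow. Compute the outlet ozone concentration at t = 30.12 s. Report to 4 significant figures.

0.2929 mg/L

Species balance: V dC/dt = Q C_in − Q C − k V C.
dC/dt = (Q/V) C_in − (Q/V + k) C; effective rate a = Q/V + k = 0.0272098 + 0.05603 = 0.0832398 s⁻¹.
C_ss = Q C_in/(Q + kV) = 0.258141 mg/L; C(t) = C_ss + (C₀ − C_ss) e^(−a t).
C(30.12) = 0.258141 + (0.426959)·e^(−0.0832398·30.12) = 0.258141 + (0.426959)·0.0814974 = 0.292937 mg/L.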